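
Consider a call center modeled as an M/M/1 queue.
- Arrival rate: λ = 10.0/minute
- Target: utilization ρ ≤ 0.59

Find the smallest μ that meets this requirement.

ρ = λ/μ, so μ = λ/ρ
μ ≥ 10.0/0.59 = 16.9492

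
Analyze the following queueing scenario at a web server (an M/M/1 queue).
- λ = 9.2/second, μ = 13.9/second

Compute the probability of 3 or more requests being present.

ρ = λ/μ = 9.2/13.9 = 0.66187
P(N ≥ n) = ρⁿ
P(N ≥ 3) = 0.66187^3
P(N ≥ 3) = 0.2899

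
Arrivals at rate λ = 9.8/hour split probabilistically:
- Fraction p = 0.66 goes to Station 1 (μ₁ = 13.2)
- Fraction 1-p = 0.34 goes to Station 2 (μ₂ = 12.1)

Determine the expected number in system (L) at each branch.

Effective rates: λ₁ = 9.8×0.66 = 6.468, λ₂ = 9.8×0.34 = 3.332
Station 1: ρ₁ = 6.468/13.2 = 0.4900, L₁ = ρ₁/(1-ρ₁) = 0.4900/(1-0.4900) = 0.9608
Station 2: ρ₂ = 3.332/12.1 = 0.27537, L₂ = ρ₂/(1-ρ₂) = 0.27537/(1-0.27537) = 0.3800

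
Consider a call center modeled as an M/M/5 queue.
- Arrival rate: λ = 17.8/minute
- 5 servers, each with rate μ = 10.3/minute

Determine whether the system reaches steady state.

Stability requires ρ = λ/(cμ) < 1
ρ = 17.8/(5 × 10.3) = 17.8/51.50 = 0.3456
Since 0.3456 < 1, the system is STABLE.
The servers are busy 34.56% of the time.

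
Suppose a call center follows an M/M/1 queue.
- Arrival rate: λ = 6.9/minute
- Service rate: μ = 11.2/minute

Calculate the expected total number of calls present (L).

ρ = λ/μ = 6.9/11.2 = 0.6161
For M/M/1: L = λ/(μ-λ)
L = 6.9/(11.2-6.9) = 6.9/4.30
L = 1.6047 calls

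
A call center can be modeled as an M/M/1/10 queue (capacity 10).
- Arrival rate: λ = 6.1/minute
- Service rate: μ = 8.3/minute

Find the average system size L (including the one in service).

ρ = λ/μ = 6.1/8.3 = 0.73494
P₀ = (1-ρ)/(1-ρ^(K+1)) = (1-0.73494)/(1-0.73494^11) = 0.26506/0.96621 = 0.2743
P_K = P₀×ρ^K = 0.2743 × 0.73494^10 = 0.2743 × 0.04597 = 0.01261
L = ρ[1 - (K+1)ρ^K + Kρ^(K+1)] / [(1-ρ)(1-ρ^(K+1))]
L = 0.73494 × (1 - 11×0.045975 + 10×0.033789) / ((1 - 0.73494) × (1 - 0.033789)) = 2.3881 calls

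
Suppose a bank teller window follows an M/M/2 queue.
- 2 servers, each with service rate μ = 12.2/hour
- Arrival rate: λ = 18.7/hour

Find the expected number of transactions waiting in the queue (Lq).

Traffic intensity: ρ = λ/(cμ) = 18.7/(2×12.2) = 0.7664
Since ρ = 0.7664 < 1, system is stable.
Offered load a = λ/μ = cρ = 18.7/12.2 = 1.5328
P₀ = [ Σₙ₌₀^1 aⁿ/n! + a^2/(2!(1-ρ)) ]⁻¹
Σ = a^0/0! + a^1/1! = 1.0000 + 1.5328 = 2.5328
a^2/(2!(1-ρ)) = 2.34944/(2 × 0.233607) = 5.0286
P₀ = 1/(2.5328 + 5.0286) = 0.1323
Lq = P₀·a^2·ρ / (2!(1-ρ)²) = 0.132251 × 2.34944 × 0.766393 / (2 × 0.0545720) = 2.1818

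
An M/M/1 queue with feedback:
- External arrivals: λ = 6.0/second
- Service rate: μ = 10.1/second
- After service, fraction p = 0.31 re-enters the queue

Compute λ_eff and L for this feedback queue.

Effective arrival rate: λ_eff = λ/(1-p) = 6.0/(1-0.31) = 6.0/0.69 = 8.695652
ρ = λ_eff/μ = 8.695652/10.1 = 0.860956
L = ρ/(1-ρ) = 0.860956/(1-0.860956) = 6.1920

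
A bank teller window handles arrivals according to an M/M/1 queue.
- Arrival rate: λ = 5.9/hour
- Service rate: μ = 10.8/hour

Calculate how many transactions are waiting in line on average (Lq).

ρ = λ/μ = 5.9/10.8 = 0.5463
For M/M/1: Lq = λ²/(μ(μ-λ))
Lq = 34.81/(10.8 × 4.90)
Lq = 0.6578 transactions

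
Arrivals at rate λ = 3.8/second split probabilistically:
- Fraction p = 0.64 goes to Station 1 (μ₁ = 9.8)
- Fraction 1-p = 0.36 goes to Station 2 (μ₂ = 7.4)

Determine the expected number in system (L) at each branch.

Effective rates: λ₁ = 3.8×0.64 = 2.432, λ₂ = 3.8×0.36 = 1.368
Station 1: ρ₁ = 2.432/9.8 = 0.2482, L₁ = ρ₁/(1-ρ₁) = 0.2482/(1-0.2482) = 0.3301
Station 2: ρ₂ = 1.368/7.4 = 0.1849, L₂ = ρ₂/(1-ρ₂) = 0.1849/(1-0.1849) = 0.2268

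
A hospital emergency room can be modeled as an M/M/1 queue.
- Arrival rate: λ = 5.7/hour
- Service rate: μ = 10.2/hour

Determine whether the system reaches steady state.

Stability requires ρ = λ/(cμ) < 1
ρ = 5.7/(1 × 10.2) = 5.7/10.20 = 0.5588
Since 0.5588 < 1, the system is STABLE.
The server is busy 55.88% of the time.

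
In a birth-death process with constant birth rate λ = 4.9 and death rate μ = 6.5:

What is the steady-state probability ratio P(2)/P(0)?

For constant rates: P(n)/P(0) = (λ/μ)^n
P(2)/P(0) = (4.9/6.5)^2 = 0.75385^2 = 0.5683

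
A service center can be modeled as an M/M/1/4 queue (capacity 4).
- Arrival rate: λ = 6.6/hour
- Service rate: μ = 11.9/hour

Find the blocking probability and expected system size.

ρ = λ/μ = 6.6/11.9 = 0.55462
P₀ = (1-ρ)/(1-ρ^(K+1)) = (1-0.55462)/(1-0.55462^5) = 0.44538/0.94752 = 0.4700
P_K = P₀×ρ^K = 0.47005 × 0.55462^4 = 0.47005 × 0.094620 = 0.04448
Blocking probability P_4 = 0.04448 (4.45%)
L = ρ[1 - (K+1)ρ^K + Kρ^(K+1)] / [(1-ρ)(1-ρ^(K+1))]
L = 0.55462 × (1 - 5×0.09462 + 4×0.05248) / ((1 - 0.55462) × (1 - 0.05248)) = 0.9684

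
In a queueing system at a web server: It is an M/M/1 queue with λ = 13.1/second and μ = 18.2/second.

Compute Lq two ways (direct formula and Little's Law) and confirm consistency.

Method 1 (direct): Lq = λ²/(μ(μ-λ)) = 171.61/(18.2 × 5.10) = 1.8488

Method 2 (Little's Law):
W = 1/(μ-λ) = 1/5.10 = 0.196078
Wq = W - 1/μ = 0.196078 - 0.0549451 = 0.14113
Lq = λWq = 13.1 × 0.14113 = 1.8488 ✔ (matches Method 1)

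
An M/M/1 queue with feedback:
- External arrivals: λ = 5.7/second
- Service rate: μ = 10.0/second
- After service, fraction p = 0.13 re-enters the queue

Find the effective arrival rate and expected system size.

Effective arrival rate: λ_eff = λ/(1-p) = 5.7/(1-0.13) = 5.7/0.87 = 6.5517
ρ = λ_eff/μ = 6.5517/10.0 = 0.65517
L = ρ/(1-ρ) = 0.65517/(1-0.65517) = 1.9000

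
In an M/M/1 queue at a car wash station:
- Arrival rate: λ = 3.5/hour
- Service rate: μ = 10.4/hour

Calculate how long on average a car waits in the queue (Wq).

First, compute utilization: ρ = λ/μ = 3.5/10.4 = 0.3365
For M/M/1: Wq = λ/(μ(μ-λ))
Wq = 3.5/(10.4 × (10.4-3.5))
Wq = 3.5/(10.4 × 6.90)
Wq = 0.04877 hours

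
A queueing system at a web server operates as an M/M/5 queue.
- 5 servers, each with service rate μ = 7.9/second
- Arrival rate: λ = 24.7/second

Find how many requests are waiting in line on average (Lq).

Traffic intensity: ρ = λ/(cμ) = 24.7/(5×7.9) = 0.6253
Since ρ = 0.6253 < 1, system is stable.
Offered load a = λ/μ = cρ = 24.7/7.9 = 3.1266
P₀ = [ Σₙ₌₀^4 aⁿ/n! + a^5/(5!(1-ρ)) ]⁻¹
Σ = a^0/0! + a^1/1! + a^2/2! + a^3/3! + a^4/4! = 1.00000 + 3.12658 + 4.88776 + 5.09399 + 3.98170 = 18.0900
a^5/(5!(1-ρ)) = 298.7785/(120 × 0.374684) = 6.6451
P₀ = 1/(18.0900 + 6.6451) = 0.04043
Lq = P₀·a^5·ρ / (5!(1-ρ)²) = 0.0404283 × 298.7785 × 0.625316 / (120 × 0.140388) = 0.4484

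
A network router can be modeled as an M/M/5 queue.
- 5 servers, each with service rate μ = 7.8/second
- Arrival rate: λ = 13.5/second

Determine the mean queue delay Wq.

Traffic intensity: ρ = λ/(cμ) = 13.5/(5×7.8) = 0.3462
Since ρ = 0.3462 < 1, system is stable.
Offered load a = λ/μ = cρ = 13.5/7.8 = 1.7308
P₀ = [ Σₙ₌₀^4 aⁿ/n! + a^5/(5!(1-ρ)) ]⁻¹
Σ = a^0/0! + a^1/1! + a^2/2! + a^3/3! + a^4/4! = 1.00000 + 1.73077 + 1.49778 + 0.864104 + 0.373891 = 5.4665
a^5/(5!(1-ρ)) = 15.5309/(120 × 0.65385) = 0.1979
P₀ = 1/(5.4665 + 0.1979) = 0.1765
Lq = P₀·a^5·ρ / (5!(1-ρ)²) = 0.1765 × 15.5309 × 0.3462 / (120 × 0.4275) = 0.01850
Wq = Lq/λ = 0.01850/13.5 = 0.001370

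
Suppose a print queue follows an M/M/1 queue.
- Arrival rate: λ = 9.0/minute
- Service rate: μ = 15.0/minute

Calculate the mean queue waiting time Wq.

First, compute utilization: ρ = λ/μ = 9.0/15.0 = 0.6000
For M/M/1: Wq = λ/(μ(μ-λ))
Wq = 9.0/(15.0 × (15.0-9.0))
Wq = 9.0/(15.0 × 6.00)
Wq = 0.1000 minutes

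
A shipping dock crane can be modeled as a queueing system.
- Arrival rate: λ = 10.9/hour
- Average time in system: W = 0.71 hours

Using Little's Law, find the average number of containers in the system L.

Little's Law: L = λW
L = 10.9 × 0.71 = 7.7390 containers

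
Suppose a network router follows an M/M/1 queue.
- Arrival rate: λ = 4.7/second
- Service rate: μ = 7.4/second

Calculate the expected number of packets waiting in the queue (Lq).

ρ = λ/μ = 4.7/7.4 = 0.6351
For M/M/1: Lq = λ²/(μ(μ-λ))
Lq = 22.09/(7.4 × 2.70)
Lq = 1.1056 packets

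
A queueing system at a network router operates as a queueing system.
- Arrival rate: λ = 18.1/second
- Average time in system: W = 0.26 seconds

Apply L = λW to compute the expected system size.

Little's Law: L = λW
L = 18.1 × 0.26 = 4.7060 packets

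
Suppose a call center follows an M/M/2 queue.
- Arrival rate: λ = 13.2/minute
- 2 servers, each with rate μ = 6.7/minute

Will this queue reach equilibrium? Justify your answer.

Stability requires ρ = λ/(cμ) < 1
ρ = 13.2/(2 × 6.7) = 13.2/13.40 = 0.9851
Since 0.9851 < 1, the system is STABLE.
The servers are busy 98.51% of the time.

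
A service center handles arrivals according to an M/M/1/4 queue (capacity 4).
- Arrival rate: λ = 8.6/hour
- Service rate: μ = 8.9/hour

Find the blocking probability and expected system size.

ρ = λ/μ = 8.6/8.9 = 0.9663
P₀ = (1-ρ)/(1-ρ^(K+1)) = (1-0.9663)/(1-0.9663^5) = 0.033700/0.15752 = 0.2139
P_K = P₀×ρ^K = 0.2139 × 0.9663^4 = 0.2139 × 0.8719 = 0.1865
Blocking probability P_4 = 0.1865 (18.65%)
L = ρ[1 - (K+1)ρ^K + Kρ^(K+1)] / [(1-ρ)(1-ρ^(K+1))]
L = 0.9663 × (1 - 5×0.8718623 + 4×0.8424806) / ((1 - 0.9663) × (1 - 0.8424806)) = 1.9315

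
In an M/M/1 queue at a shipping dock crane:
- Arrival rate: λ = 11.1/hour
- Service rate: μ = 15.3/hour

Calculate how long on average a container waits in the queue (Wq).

First, compute utilization: ρ = λ/μ = 11.1/15.3 = 0.7255
For M/M/1: Wq = λ/(μ(μ-λ))
Wq = 11.1/(15.3 × (15.3-11.1))
Wq = 11.1/(15.3 × 4.20)
Wq = 0.1727 hours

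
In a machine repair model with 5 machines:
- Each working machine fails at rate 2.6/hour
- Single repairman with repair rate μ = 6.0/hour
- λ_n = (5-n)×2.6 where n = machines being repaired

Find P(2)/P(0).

P(2)/P(0) = ∏_{i=0}^{2-1} λ_i/μ_{i+1}
= (5-0)×2.6/6.0 × (5-1)×2.6/6.0
= 3.7556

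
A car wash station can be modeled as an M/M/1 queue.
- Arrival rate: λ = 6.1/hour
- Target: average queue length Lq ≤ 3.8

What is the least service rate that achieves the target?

For M/M/1: Lq = λ²/(μ(μ-λ))
Need Lq ≤ 3.8, i.e. μ(μ-λ) ≥ λ²/3.8
μ² - 6.1μ - 37.21/3.8 ≥ 0  →  μ² - 6.1μ - 9.7921 ≥ 0
Quadratic formula (positive root): μ = [λ + √(λ² + 4×9.7921)]/2
Discriminant: 37.21 + 4×9.7921 = 76.3784, √76.3784 = 8.7395
μ ≥ (6.1 + 8.7395)/2 = 7.4197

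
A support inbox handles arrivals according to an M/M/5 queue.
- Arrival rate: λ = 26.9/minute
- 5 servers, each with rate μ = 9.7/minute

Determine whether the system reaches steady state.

Stability requires ρ = λ/(cμ) < 1
ρ = 26.9/(5 × 9.7) = 26.9/48.50 = 0.5546
Since 0.5546 < 1, the system is STABLE.
The servers are busy 55.46% of the time.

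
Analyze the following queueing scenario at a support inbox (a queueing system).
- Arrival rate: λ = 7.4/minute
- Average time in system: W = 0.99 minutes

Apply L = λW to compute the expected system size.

Little's Law: L = λW
L = 7.4 × 0.99 = 7.3260 emails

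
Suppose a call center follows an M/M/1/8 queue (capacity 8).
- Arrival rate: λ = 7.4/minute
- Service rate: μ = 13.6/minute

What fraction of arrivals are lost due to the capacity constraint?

ρ = λ/μ = 7.4/13.6 = 0.54412
P₀ = (1-ρ)/(1-ρ^(K+1)) = (1-0.54412)/(1-0.54412^9) = 0.4559/0.9958 = 0.4578
P_K = P₀×ρ^K = 0.4578 × 0.54412^8 = 0.4578 × 0.007683 = 0.003517
Blocking probability = 0.35%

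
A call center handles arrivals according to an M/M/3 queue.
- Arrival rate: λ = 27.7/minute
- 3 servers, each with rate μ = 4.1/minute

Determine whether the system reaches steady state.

Stability requires ρ = λ/(cμ) < 1
ρ = 27.7/(3 × 4.1) = 27.7/12.30 = 2.2520
Since 2.2520 ≥ 1, the system is UNSTABLE.
Need c > λ/μ = 27.7/4.1 = 6.76.
Minimum servers needed: c = 7.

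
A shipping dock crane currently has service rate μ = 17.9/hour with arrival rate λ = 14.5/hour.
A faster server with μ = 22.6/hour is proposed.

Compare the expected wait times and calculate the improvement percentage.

System 1: ρ₁ = 14.5/17.9 = 0.8101, W₁ = 1/(17.9-14.5) = 0.29412
System 2: ρ₂ = 14.5/22.6 = 0.6416, W₂ = 1/(22.6-14.5) = 0.12346
Improvement: (W₁-W₂)/W₁ = (0.29412-0.12346)/0.29412 = 58.02%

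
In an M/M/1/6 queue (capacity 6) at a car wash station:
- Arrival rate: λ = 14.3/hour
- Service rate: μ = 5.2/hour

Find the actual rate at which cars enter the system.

ρ = λ/μ = 14.3/5.2 = 2.7500
P₀ = (1-ρ)/(1-ρ^(K+1)) = (1-2.7500)/(1-2.7500^7) = -1.7500/-1188.4025 = 0.001473
P_K = P₀×ρ^K = 0.0014726 × 2.7500^6 = 0.0014726 × 432.5100 = 0.6369
λ_eff = λ(1-P_K) = 14.3 × (1 - 0.6369) = 14.3 × 0.3631 = 5.1923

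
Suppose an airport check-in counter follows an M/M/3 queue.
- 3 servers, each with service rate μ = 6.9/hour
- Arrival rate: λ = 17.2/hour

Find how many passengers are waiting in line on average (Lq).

Traffic intensity: ρ = λ/(cμ) = 17.2/(3×6.9) = 0.8309
Since ρ = 0.8309 < 1, system is stable.
Offered load a = λ/μ = cρ = 17.2/6.9 = 2.4928
P₀ = [ Σₙ₌₀^2 aⁿ/n! + a^3/(3!(1-ρ)) ]⁻¹
Σ = a^0/0! + a^1/1! + a^2/2! = 1.0000 + 2.4928 + 3.1069 = 6.5997
a^3/(3!(1-ρ)) = 15.4895/(6 × 0.169082) = 15.2682
P₀ = 1/(6.5997 + 15.2682) = 0.04573
Lq = P₀·a^3·ρ / (3!(1-ρ)²) = 0.0457291 × 15.4895 × 0.830918 / (6 × 0.0285888) = 3.4312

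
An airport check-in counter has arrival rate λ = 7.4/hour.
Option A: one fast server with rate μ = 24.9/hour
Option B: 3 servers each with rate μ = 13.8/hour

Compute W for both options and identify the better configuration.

Option A: single server μ = 24.9 (M/M/1)
  ρ_A = 7.4/24.9 = 0.2972
  W_A = 1/(μ-λ) = 1/(24.9-7.4) = 1/17.50 = 0.05714

Option B: 3 servers μ = 13.8 (M/M/3)
  ρ_B = λ/(cμ) = 7.4/(3×13.8) = 0.1787
  Offered load a = λ/μ = cρ = 7.4/13.8 = 0.5362
  P₀ = [ Σₙ₌₀^2 aⁿ/n! + a^3/(3!(1-ρ)) ]⁻¹
  Σ = a^0/0! + a^1/1! + a^2/2! = 1.0000 + 0.5362 + 0.1438 = 1.6800
  a^3/(3!(1-ρ)) = 0.1542/(6 × 0.8213) = 0.03129
  P₀ = 1/(1.6800 + 0.03129) = 0.5844
  Lq = P₀·a^3·ρ / (3!(1-ρ)²) = 0.58435 × 0.15419 × 0.17874 / (6 × 0.67446) = 0.003980
  Wq_B = Lq/λ = 0.003980/7.4 = 0.0005378
  W_B = Wq_B + 1/μ = 0.0005378 + 0.07246 = 0.07300

Since W_A = 0.05714 < W_B = 0.07300, Option A (single fast server) has the shorter time in system.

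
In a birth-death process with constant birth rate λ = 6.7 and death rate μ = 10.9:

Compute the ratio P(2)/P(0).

For constant rates: P(n)/P(0) = (λ/μ)^n
P(2)/P(0) = (6.7/10.9)^2 = 0.61468^2 = 0.3778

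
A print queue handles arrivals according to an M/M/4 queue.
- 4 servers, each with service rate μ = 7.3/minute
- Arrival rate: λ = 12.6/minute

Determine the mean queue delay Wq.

Traffic intensity: ρ = λ/(cμ) = 12.6/(4×7.3) = 0.4315
Since ρ = 0.4315 < 1, system is stable.
Offered load a = λ/μ = cρ = 12.6/7.3 = 1.7260
P₀ = [ Σₙ₌₀^3 aⁿ/n! + a^4/(4!(1-ρ)) ]⁻¹
Σ = a^0/0! + a^1/1! + a^2/2! + a^3/3! = 1.0000 + 1.7260 + 1.4896 + 0.8570 = 5.0726
a^4/(4!(1-ρ)) = 8.8755/(24 × 0.5685) = 0.6505
P₀ = 1/(5.0726 + 0.6505) = 0.1747
Lq = P₀·a^4·ρ / (4!(1-ρ)²) = 0.174729 × 8.87546 × 0.431507 / (24 × 0.323184) = 0.08627
Wq = Lq/λ = 0.08627/12.6 = 0.006847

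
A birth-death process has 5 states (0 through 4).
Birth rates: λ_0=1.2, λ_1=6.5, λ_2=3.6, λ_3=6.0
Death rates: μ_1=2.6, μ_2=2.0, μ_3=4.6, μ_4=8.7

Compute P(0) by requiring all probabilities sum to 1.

Ratios P(n)/P(0) = (λ₀···λₙ₋₁)/(μ₁···μₙ):
P(1)/P(0) = (1.2)/(2.6) = 0.4615
P(2)/P(0) = (1.2×6.5)/(2.6×2.0) = 1.5000
P(3)/P(0) = (1.2×6.5×3.6)/(2.6×2.0×4.6) = 1.1739
P(4)/P(0) = (1.2×6.5×3.6×6.0)/(2.6×2.0×4.6×8.7) = 0.8096

Normalization: ∑ P(n) = 1
P(0) × (1.0000 + 0.4615 + 1.5000 + 1.1739 + 0.8096) = 1
P(0) × 4.9450 = 1
P(0) = 1/4.9450 = 0.2022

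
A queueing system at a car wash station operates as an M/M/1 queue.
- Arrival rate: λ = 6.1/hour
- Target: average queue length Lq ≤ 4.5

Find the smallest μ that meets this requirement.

For M/M/1: Lq = λ²/(μ(μ-λ))
Need Lq ≤ 4.5, i.e. μ(μ-λ) ≥ λ²/4.5
μ² - 6.1μ - 37.21/4.5 ≥ 0  →  μ² - 6.1μ - 8.26889 ≥ 0
Quadratic formula (positive root): μ = [λ + √(λ² + 4×8.26889)]/2
Discriminant: 37.21 + 4×8.26889 = 70.28556, √70.28556 = 8.3836
μ ≥ (6.1 + 8.3836)/2 = 7.2418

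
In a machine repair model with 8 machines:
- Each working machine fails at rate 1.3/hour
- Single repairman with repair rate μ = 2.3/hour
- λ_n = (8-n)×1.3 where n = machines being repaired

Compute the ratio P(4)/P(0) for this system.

P(4)/P(0) = ∏_{i=0}^{4-1} λ_i/μ_{i+1}
= (8-0)×1.3/2.3 × (8-1)×1.3/2.3 × (8-2)×1.3/2.3 × (8-3)×1.3/2.3
= 171.4634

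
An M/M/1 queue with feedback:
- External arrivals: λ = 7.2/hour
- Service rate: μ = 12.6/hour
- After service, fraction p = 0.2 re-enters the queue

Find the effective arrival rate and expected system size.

Effective arrival rate: λ_eff = λ/(1-p) = 7.2/(1-0.2) = 7.2/0.80 = 9.0000
ρ = λ_eff/μ = 9.0000/12.6 = 0.714286
L = ρ/(1-ρ) = 0.714286/(1-0.714286) = 2.5000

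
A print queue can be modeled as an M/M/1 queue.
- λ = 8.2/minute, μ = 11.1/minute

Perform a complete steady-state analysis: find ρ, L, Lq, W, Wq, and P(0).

Step 1: ρ = λ/μ = 8.2/11.1 = 0.7387
Step 2: L = λ/(μ-λ) = 8.2/2.90 = 2.8276
Step 3: Lq = λ²/(μ(μ-λ)) = 67.24/(11.1×2.90) = 2.0888
Step 4: W = 1/(μ-λ) = 1/2.90 = 0.34483
Step 5: Wq = λ/(μ(μ-λ)) = 8.2/(11.1×2.90) = 0.2547
Step 6: P(0) = 1-ρ = 0.2613
Verify: L = λW = 8.2×0.34483 = 2.8276 ✔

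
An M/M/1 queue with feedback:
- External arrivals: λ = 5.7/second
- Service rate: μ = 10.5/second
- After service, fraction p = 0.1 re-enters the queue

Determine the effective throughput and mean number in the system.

Effective arrival rate: λ_eff = λ/(1-p) = 5.7/(1-0.1) = 5.7/0.90 = 6.3333
ρ = λ_eff/μ = 6.3333/10.5 = 0.60317
L = ρ/(1-ρ) = 0.60317/(1-0.60317) = 1.5200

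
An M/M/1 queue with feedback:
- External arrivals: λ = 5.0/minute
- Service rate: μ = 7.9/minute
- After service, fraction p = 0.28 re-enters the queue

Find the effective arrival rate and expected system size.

Effective arrival rate: λ_eff = λ/(1-p) = 5.0/(1-0.28) = 5.0/0.72 = 6.9444444
ρ = λ_eff/μ = 6.9444444/7.9 = 0.8790436
L = ρ/(1-ρ) = 0.8790436/(1-0.8790436) = 7.2674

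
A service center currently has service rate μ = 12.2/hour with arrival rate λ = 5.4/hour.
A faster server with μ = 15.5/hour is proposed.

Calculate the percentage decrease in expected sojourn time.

System 1: ρ₁ = 5.4/12.2 = 0.4426, W₁ = 1/(12.2-5.4) = 0.14706
System 2: ρ₂ = 5.4/15.5 = 0.3484, W₂ = 1/(15.5-5.4) = 0.099010
Improvement: (W₁-W₂)/W₁ = (0.14706-0.099010)/0.14706 = 32.67%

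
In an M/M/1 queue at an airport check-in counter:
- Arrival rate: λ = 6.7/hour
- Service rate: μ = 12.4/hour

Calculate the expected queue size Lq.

ρ = λ/μ = 6.7/12.4 = 0.5403
For M/M/1: Lq = λ²/(μ(μ-λ))
Lq = 44.89/(12.4 × 5.70)
Lq = 0.6351 passengers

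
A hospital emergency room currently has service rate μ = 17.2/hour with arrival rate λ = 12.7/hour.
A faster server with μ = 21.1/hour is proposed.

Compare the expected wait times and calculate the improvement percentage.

System 1: ρ₁ = 12.7/17.2 = 0.7384, W₁ = 1/(17.2-12.7) = 0.22222
System 2: ρ₂ = 12.7/21.1 = 0.6019, W₂ = 1/(21.1-12.7) = 0.11905
Improvement: (W₁-W₂)/W₁ = (0.22222-0.11905)/0.22222 = 46.43%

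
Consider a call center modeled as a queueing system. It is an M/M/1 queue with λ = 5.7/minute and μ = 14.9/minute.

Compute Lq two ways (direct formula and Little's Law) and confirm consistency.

Method 1 (direct): Lq = λ²/(μ(μ-λ)) = 32.49/(14.9 × 9.20) = 0.2370

Method 2 (Little's Law):
W = 1/(μ-λ) = 1/9.20 = 0.108696
Wq = W - 1/μ = 0.108696 - 0.0671141 = 0.04158
Lq = λWq = 5.7 × 0.04158 = 0.2370 ✔ (matches Method 1)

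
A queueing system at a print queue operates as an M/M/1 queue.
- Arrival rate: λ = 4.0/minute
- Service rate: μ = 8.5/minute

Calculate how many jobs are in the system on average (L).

ρ = λ/μ = 4.0/8.5 = 0.4706
For M/M/1: L = λ/(μ-λ)
L = 4.0/(8.5-4.0) = 4.0/4.50
L = 0.8889 jobs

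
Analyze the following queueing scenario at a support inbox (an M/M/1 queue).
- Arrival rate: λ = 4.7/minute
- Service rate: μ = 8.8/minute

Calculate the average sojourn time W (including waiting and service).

First, compute utilization: ρ = λ/μ = 4.7/8.8 = 0.5341
For M/M/1: W = 1/(μ-λ)
W = 1/(8.8-4.7) = 1/4.10
W = 0.2439 minutes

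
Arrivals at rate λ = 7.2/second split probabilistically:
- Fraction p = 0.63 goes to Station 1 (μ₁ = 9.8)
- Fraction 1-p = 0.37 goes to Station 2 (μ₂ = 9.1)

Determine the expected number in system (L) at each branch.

Effective rates: λ₁ = 7.2×0.63 = 4.536, λ₂ = 7.2×0.37 = 2.664
Station 1: ρ₁ = 4.536/9.8 = 0.46286, L₁ = ρ₁/(1-ρ₁) = 0.46286/(1-0.46286) = 0.8617
Station 2: ρ₂ = 2.664/9.1 = 0.29275, L₂ = ρ₂/(1-ρ₂) = 0.29275/(1-0.29275) = 0.4139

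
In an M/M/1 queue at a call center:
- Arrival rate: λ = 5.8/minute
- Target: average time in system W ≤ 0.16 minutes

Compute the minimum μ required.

For M/M/1: W = 1/(μ-λ)
Need W ≤ 0.16, so 1/(μ-λ) ≤ 0.16
μ - λ ≥ 1/0.16 = 6.2500
μ ≥ 5.8 + 6.2500 = 12.0500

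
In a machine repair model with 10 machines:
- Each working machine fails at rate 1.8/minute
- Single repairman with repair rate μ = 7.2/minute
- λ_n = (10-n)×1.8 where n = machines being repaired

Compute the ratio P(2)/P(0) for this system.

P(2)/P(0) = ∏_{i=0}^{2-1} λ_i/μ_{i+1}
= (10-0)×1.8/7.2 × (10-1)×1.8/7.2
= 5.6250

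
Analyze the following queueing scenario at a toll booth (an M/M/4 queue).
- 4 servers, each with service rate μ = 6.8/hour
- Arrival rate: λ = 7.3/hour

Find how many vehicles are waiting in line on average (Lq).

Traffic intensity: ρ = λ/(cμ) = 7.3/(4×6.8) = 0.2684
Since ρ = 0.2684 < 1, system is stable.
Offered load a = λ/μ = cρ = 7.3/6.8 = 1.0735
P₀ = [ Σₙ₌₀^3 aⁿ/n! + a^4/(4!(1-ρ)) ]⁻¹
Σ = a^0/0! + a^1/1! + a^2/2! + a^3/3! = 1.00000 + 1.07353 + 0.576233 + 0.206201 = 2.8560
a^4/(4!(1-ρ)) = 1.3282/(24 × 0.7316) = 0.07564
P₀ = 1/(2.8560 + 0.07564) = 0.3411
Lq = P₀·a^4·ρ / (4!(1-ρ)²) = 0.3411 × 1.3282 × 0.2684 / (24 × 0.5353) = 0.009465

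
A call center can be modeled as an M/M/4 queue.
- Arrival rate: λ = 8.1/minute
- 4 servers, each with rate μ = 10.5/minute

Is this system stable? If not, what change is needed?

Stability requires ρ = λ/(cμ) < 1
ρ = 8.1/(4 × 10.5) = 8.1/42.00 = 0.1929
Since 0.1929 < 1, the system is STABLE.
The servers are busy 19.29% of the time.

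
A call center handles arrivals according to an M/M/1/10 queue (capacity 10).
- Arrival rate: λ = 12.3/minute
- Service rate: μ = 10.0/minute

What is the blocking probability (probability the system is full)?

ρ = λ/μ = 12.3/10.0 = 1.2300
P₀ = (1-ρ)/(1-ρ^(K+1)) = (1-1.2300)/(1-1.2300^11) = -0.2300/-8.7489 = 0.02629
P_K = P₀×ρ^K = 0.02629 × 1.2300^10 = 0.02629 × 7.9259 = 0.2084
Blocking probability = 20.84%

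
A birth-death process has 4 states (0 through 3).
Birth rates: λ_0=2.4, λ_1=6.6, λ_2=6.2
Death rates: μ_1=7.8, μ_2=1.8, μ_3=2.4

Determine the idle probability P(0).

Ratios P(n)/P(0) = (λ₀···λₙ₋₁)/(μ₁···μₙ):
P(1)/P(0) = (2.4)/(7.8) = 0.3077
P(2)/P(0) = (2.4×6.6)/(7.8×1.8) = 1.1282
P(3)/P(0) = (2.4×6.6×6.2)/(7.8×1.8×2.4) = 2.9145

Normalization: ∑ P(n) = 1
P(0) × (1.0000 + 0.3077 + 1.1282 + 2.9145) = 1
P(0) × 5.3504 = 1
P(0) = 1/5.3504 = 0.1869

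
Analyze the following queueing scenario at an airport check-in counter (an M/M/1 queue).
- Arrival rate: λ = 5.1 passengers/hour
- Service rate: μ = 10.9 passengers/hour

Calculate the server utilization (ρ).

Server utilization: ρ = λ/μ
ρ = 5.1/10.9 = 0.4679
The server is busy 46.79% of the time.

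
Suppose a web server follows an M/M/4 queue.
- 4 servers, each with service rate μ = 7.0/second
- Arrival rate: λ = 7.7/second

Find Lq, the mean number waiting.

Traffic intensity: ρ = λ/(cμ) = 7.7/(4×7.0) = 0.2750
Since ρ = 0.2750 < 1, system is stable.
Offered load a = λ/μ = cρ = 7.7/7.0 = 1.1000
P₀ = [ Σₙ₌₀^3 aⁿ/n! + a^4/(4!(1-ρ)) ]⁻¹
Σ = a^0/0! + a^1/1! + a^2/2! + a^3/3! = 1.0000 + 1.1000 + 0.6050 + 0.2218 = 2.9268
a^4/(4!(1-ρ)) = 1.4641/(24 × 0.7250) = 0.08414
P₀ = 1/(2.9268 + 0.08414) = 0.3321
Lq = P₀·a^4·ρ / (4!(1-ρ)²) = 0.3321 × 1.4641 × 0.2750 / (24 × 0.5256) = 0.01060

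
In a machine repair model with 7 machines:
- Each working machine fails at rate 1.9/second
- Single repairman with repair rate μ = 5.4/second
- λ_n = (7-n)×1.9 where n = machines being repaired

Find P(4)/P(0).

P(4)/P(0) = ∏_{i=0}^{4-1} λ_i/μ_{i+1}
= (7-0)×1.9/5.4 × (7-1)×1.9/5.4 × (7-2)×1.9/5.4 × (7-3)×1.9/5.4
= 12.8742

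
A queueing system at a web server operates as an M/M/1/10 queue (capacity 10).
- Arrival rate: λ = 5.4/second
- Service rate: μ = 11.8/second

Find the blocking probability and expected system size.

ρ = λ/μ = 5.4/11.8 = 0.45763
P₀ = (1-ρ)/(1-ρ^(K+1)) = (1-0.45763)/(1-0.45763^11) = 0.5424/0.9998 = 0.5425
P_K = P₀×ρ^K = 0.54247 × 0.45763^10 = 0.54247 × 0.00040285 = 0.0002185
Blocking probability P_10 = 0.0002185 (0.02185%)
L = ρ[1 - (K+1)ρ^K + Kρ^(K+1)] / [(1-ρ)(1-ρ^(K+1))]
L = 0.45763 × (1 - 11×0.0004029 + 10×0.0001844) / ((1 - 0.45763) × (1 - 0.0001844)) = 0.8417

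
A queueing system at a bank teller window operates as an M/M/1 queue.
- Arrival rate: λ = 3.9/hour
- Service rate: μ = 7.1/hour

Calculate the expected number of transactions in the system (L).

ρ = λ/μ = 3.9/7.1 = 0.5493
For M/M/1: L = λ/(μ-λ)
L = 3.9/(7.1-3.9) = 3.9/3.20
L = 1.2188 transactions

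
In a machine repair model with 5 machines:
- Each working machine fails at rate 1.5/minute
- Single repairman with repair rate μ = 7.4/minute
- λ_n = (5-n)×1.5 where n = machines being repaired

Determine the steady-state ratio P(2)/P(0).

P(2)/P(0) = ∏_{i=0}^{2-1} λ_i/μ_{i+1}
= (5-0)×1.5/7.4 × (5-1)×1.5/7.4
= 0.8218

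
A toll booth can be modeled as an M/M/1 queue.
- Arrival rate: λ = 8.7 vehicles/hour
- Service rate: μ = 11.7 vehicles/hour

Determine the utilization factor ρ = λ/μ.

Server utilization: ρ = λ/μ
ρ = 8.7/11.7 = 0.7436
The server is busy 74.36% of the time.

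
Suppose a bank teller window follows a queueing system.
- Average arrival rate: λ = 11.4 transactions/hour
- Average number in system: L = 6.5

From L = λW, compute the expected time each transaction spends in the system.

Little's Law: L = λW, so W = L/λ
W = 6.5/11.4 = 0.5702 hours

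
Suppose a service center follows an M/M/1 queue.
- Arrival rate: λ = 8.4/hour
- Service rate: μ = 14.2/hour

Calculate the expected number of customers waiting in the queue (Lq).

ρ = λ/μ = 8.4/14.2 = 0.5915
For M/M/1: Lq = λ²/(μ(μ-λ))
Lq = 70.56/(14.2 × 5.80)
Lq = 0.8567 customers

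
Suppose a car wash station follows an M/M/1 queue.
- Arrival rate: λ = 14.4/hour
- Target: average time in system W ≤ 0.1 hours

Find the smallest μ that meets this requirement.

For M/M/1: W = 1/(μ-λ)
Need W ≤ 0.1, so 1/(μ-λ) ≤ 0.1
μ - λ ≥ 1/0.1 = 10.0000
μ ≥ 14.4 + 10.0000 = 24.4000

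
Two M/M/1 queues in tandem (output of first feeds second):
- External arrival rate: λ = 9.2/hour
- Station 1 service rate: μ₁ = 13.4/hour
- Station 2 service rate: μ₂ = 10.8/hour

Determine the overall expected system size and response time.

By Jackson's theorem, each station behaves as independent M/M/1.
Station 1: ρ₁ = 9.2/13.4 = 0.6866, L₁ = ρ₁/(1-ρ₁) = λ/(μ₁-λ) = 9.2/4.20 = 2.1905
Station 2: ρ₂ = 9.2/10.8 = 0.8519, L₂ = ρ₂/(1-ρ₂) = λ/(μ₂-λ) = 9.2/1.60 = 5.7500
Total: L = L₁ + L₂ = 2.1905 + 5.7500 = 7.9405
W = L/λ = 7.9405/9.2 = 0.8631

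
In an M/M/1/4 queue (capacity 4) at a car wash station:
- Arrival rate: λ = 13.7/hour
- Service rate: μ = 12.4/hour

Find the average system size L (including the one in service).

ρ = λ/μ = 13.7/12.4 = 1.1048
P₀ = (1-ρ)/(1-ρ^(K+1)) = (1-1.1048)/(1-1.1048^5) = -0.1048/-0.6460 = 0.1622
P_K = P₀×ρ^K = 0.16224 × 1.1048^4 = 0.16224 × 1.4898 = 0.2417
L = ρ[1 - (K+1)ρ^K + Kρ^(K+1)] / [(1-ρ)(1-ρ^(K+1))]
L = 1.1048 × (1 - 5×1.4898230 + 4×1.6459564) / ((1 - 1.1048) × (1 - 1.6459564)) = 2.1985 cars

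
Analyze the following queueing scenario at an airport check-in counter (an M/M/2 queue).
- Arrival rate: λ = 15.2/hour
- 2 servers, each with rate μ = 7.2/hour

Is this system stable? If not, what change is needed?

Stability requires ρ = λ/(cμ) < 1
ρ = 15.2/(2 × 7.2) = 15.2/14.40 = 1.0556
Since 1.0556 ≥ 1, the system is UNSTABLE.
Need c > λ/μ = 15.2/7.2 = 2.11.
Minimum servers needed: c = 3.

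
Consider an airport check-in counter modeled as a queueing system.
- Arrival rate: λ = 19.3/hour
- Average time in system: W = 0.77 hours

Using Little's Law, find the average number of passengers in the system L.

Little's Law: L = λW
L = 19.3 × 0.77 = 14.8610 passengers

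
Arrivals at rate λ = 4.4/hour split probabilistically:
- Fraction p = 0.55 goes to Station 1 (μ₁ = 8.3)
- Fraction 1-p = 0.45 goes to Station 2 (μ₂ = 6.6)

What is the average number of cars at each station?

Effective rates: λ₁ = 4.4×0.55 = 2.42, λ₂ = 4.4×0.45 = 1.98
Station 1: ρ₁ = 2.42/8.3 = 0.2916, L₁ = ρ₁/(1-ρ₁) = 0.2916/(1-0.2916) = 0.4116
Station 2: ρ₂ = 1.98/6.6 = 0.3000, L₂ = ρ₂/(1-ρ₂) = 0.3000/(1-0.3000) = 0.4286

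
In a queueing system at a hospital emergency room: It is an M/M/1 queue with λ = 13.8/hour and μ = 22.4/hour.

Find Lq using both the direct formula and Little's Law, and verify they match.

Method 1 (direct): Lq = λ²/(μ(μ-λ)) = 190.44/(22.4 × 8.60) = 0.9886

Method 2 (Little's Law):
W = 1/(μ-λ) = 1/8.60 = 0.11628
Wq = W - 1/μ = 0.11628 - 0.044643 = 0.07164
Lq = λWq = 13.8 × 0.07164 = 0.9886 ✔ (matches Method 1)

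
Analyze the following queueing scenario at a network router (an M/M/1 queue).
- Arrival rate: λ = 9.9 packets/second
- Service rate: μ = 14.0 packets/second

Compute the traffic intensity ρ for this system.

Server utilization: ρ = λ/μ
ρ = 9.9/14.0 = 0.7071
The server is busy 70.71% of the time.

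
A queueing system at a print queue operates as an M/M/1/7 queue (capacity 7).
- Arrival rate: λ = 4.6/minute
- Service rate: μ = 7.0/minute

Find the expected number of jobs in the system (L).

ρ = λ/μ = 4.6/7.0 = 0.65714
P₀ = (1-ρ)/(1-ρ^(K+1)) = (1-0.65714)/(1-0.65714^8) = 0.34286/0.96523 = 0.3552
P_K = P₀×ρ^K = 0.3552 × 0.65714^7 = 0.3552 × 0.05292 = 0.01880
L = ρ[1 - (K+1)ρ^K + Kρ^(K+1)] / [(1-ρ)(1-ρ^(K+1))]
L = 0.65714 × (1 - 8×0.052918 + 7×0.034775) / ((1 - 0.65714) × (1 - 0.034775)) = 1.6284 jobs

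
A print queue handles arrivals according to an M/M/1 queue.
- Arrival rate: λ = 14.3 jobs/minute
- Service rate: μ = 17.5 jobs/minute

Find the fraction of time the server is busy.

Server utilization: ρ = λ/μ
ρ = 14.3/17.5 = 0.8171
The server is busy 81.71% of the time.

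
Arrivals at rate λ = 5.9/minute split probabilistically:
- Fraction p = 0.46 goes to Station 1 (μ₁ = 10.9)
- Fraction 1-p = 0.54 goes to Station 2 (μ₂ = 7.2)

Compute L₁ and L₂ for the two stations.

Effective rates: λ₁ = 5.9×0.46 = 2.714, λ₂ = 5.9×0.54 = 3.186
Station 1: ρ₁ = 2.714/10.9 = 0.24899, L₁ = ρ₁/(1-ρ₁) = 0.24899/(1-0.24899) = 0.3315
Station 2: ρ₂ = 3.186/7.2 = 0.4425, L₂ = ρ₂/(1-ρ₂) = 0.4425/(1-0.4425) = 0.7937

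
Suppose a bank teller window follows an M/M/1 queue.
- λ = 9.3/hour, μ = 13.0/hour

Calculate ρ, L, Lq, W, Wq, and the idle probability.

Step 1: ρ = λ/μ = 9.3/13.0 = 0.7154
Step 2: L = λ/(μ-λ) = 9.3/3.70 = 2.5135
Step 3: Lq = λ²/(μ(μ-λ)) = 86.49/(13.0×3.70) = 1.7981
Step 4: W = 1/(μ-λ) = 1/3.70 = 0.27027
Step 5: Wq = λ/(μ(μ-λ)) = 9.3/(13.0×3.70) = 0.1933
Step 6: P(0) = 1-ρ = 0.2846
Verify: L = λW = 9.3×0.27027 = 2.5135 ✔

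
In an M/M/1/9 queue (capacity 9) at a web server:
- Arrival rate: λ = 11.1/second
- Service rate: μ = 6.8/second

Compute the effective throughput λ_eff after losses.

ρ = λ/μ = 11.1/6.8 = 1.63235
P₀ = (1-ρ)/(1-ρ^(K+1)) = (1-1.63235)/(1-1.63235^10) = -0.6323/-133.3176 = 0.004743
P_K = P₀×ρ^K = 0.004743 × 1.63235^9 = 0.004743 × 82.2848 = 0.3903
λ_eff = λ(1-P_K) = 11.1 × (1 - 0.3903) = 11.1 × 0.6097 = 6.7677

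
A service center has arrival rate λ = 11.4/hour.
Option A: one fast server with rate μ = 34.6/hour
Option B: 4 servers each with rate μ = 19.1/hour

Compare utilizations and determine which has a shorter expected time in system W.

Option A: single server μ = 34.6 (M/M/1)
  ρ_A = 11.4/34.6 = 0.3295
  W_A = 1/(μ-λ) = 1/(34.6-11.4) = 1/23.20 = 0.04310

Option B: 4 servers μ = 19.1 (M/M/4)
  ρ_B = λ/(cμ) = 11.4/(4×19.1) = 0.1492
  Offered load a = λ/μ = cρ = 11.4/19.1 = 0.5969
  P₀ = [ Σₙ₌₀^3 aⁿ/n! + a^4/(4!(1-ρ)) ]⁻¹
  Σ = a^0/0! + a^1/1! + a^2/2! + a^3/3! = 1.0000 + 0.5969 + 0.1781 + 0.03544 = 1.8104
  a^4/(4!(1-ρ)) = 0.1269/(24 × 0.8508) = 0.006215
  P₀ = 1/(1.8104 + 0.006215) = 0.5505
  Lq = P₀·a^4·ρ / (4!(1-ρ)²) = 0.5505 × 0.1269 × 0.1492 / (24 × 0.7238) = 0.0006000
  Wq_B = Lq/λ = 0.0006000/11.4 = 0.00005263
  W_B = Wq_B + 1/μ = 0.00005263 + 0.05236 = 0.05241

Since W_A = 0.04310 < W_B = 0.05241, Option A (single fast server) has the shorter time in system.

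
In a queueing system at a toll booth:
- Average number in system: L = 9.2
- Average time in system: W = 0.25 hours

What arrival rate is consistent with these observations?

Little's Law: L = λW, so λ = L/W
λ = 9.2/0.25 = 36.8000 vehicles/hour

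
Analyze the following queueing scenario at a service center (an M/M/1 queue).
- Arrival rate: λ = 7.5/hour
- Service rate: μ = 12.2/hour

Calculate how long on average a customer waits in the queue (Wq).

First, compute utilization: ρ = λ/μ = 7.5/12.2 = 0.6148
For M/M/1: Wq = λ/(μ(μ-λ))
Wq = 7.5/(12.2 × (12.2-7.5))
Wq = 7.5/(12.2 × 4.70)
Wq = 0.1308 hours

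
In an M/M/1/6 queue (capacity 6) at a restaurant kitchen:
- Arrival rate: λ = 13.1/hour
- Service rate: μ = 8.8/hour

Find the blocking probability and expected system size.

ρ = λ/μ = 13.1/8.8 = 1.48864
P₀ = (1-ρ)/(1-ρ^(K+1)) = (1-1.48864)/(1-1.48864^7) = -0.48864/-15.2005 = 0.03215
P_K = P₀×ρ^K = 0.032146 × 1.48864^6 = 0.032146 × 10.8827 = 0.3498
Blocking probability P_6 = 0.3498 (34.98%)
L = ρ[1 - (K+1)ρ^K + Kρ^(K+1)] / [(1-ρ)(1-ρ^(K+1))]
L = 1.48864 × (1 - 7×10.88274 + 6×16.20048) / ((1 - 1.48864) × (1 - 16.20048)) = 4.4140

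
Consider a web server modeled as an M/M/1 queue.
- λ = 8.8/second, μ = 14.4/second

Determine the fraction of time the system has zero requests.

ρ = λ/μ = 8.8/14.4 = 0.6111
P(0) = 1 - ρ = 1 - 0.6111 = 0.3889
The server is idle 38.89% of the time.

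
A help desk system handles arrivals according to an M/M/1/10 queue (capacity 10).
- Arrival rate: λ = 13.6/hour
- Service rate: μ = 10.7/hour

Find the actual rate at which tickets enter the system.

ρ = λ/μ = 13.6/10.7 = 1.27103
P₀ = (1-ρ)/(1-ρ^(K+1)) = (1-1.27103)/(1-1.27103^11) = -0.2710/-12.9867 = 0.02087
P_K = P₀×ρ^K = 0.02087 × 1.27103^10 = 0.02087 × 11.0042 = 0.2297
λ_eff = λ(1-P_K) = 13.6 × (1 - 0.229655) = 13.6 × 0.770345 = 10.4767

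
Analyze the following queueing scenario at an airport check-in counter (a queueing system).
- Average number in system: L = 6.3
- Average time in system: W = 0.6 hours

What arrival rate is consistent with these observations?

Little's Law: L = λW, so λ = L/W
λ = 6.3/0.6 = 10.5000 passengers/hour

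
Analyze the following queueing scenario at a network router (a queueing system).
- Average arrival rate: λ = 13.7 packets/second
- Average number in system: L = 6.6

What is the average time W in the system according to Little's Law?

Little's Law: L = λW, so W = L/λ
W = 6.6/13.7 = 0.4818 seconds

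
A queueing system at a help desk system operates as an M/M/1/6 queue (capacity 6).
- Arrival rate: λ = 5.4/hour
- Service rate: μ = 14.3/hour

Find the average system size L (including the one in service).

ρ = λ/μ = 5.4/14.3 = 0.37762
P₀ = (1-ρ)/(1-ρ^(K+1)) = (1-0.37762)/(1-0.37762^7) = 0.6224/0.9989 = 0.6231
P_K = P₀×ρ^K = 0.6231 × 0.37762^6 = 0.6231 × 0.002900 = 0.001807
L = ρ[1 - (K+1)ρ^K + Kρ^(K+1)] / [(1-ρ)(1-ρ^(K+1))]
L = 0.37762 × (1 - 7×0.002900 + 6×0.001095) / ((1 - 0.37762) × (1 - 0.001095)) = 0.5991 tickets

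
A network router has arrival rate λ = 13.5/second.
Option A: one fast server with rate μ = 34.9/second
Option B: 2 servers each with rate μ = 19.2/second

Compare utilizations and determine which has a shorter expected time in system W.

Option A: single server μ = 34.9 (M/M/1)
  ρ_A = 13.5/34.9 = 0.3868
  W_A = 1/(μ-λ) = 1/(34.9-13.5) = 1/21.40 = 0.04673

Option B: 2 servers μ = 19.2 (M/M/2)
  ρ_B = λ/(cμ) = 13.5/(2×19.2) = 0.3516
  Offered load a = λ/μ = cρ = 13.5/19.2 = 0.7031
  P₀ = [ Σₙ₌₀^1 aⁿ/n! + a^2/(2!(1-ρ)) ]⁻¹
  Σ = a^0/0! + a^1/1! = 1.0000 + 0.7031 = 1.7031
  a^2/(2!(1-ρ)) = 0.4944/(2 × 0.6484) = 0.3812
  P₀ = 1/(1.7031 + 0.3812) = 0.4798
  Lq = P₀·a^2·ρ / (2!(1-ρ)²) = 0.47977 × 0.49438 × 0.35156 / (2 × 0.42047) = 0.09916
  Wq_B = Lq/λ = 0.099159/13.5 = 0.0073451
  W_B = Wq_B + 1/μ = 0.0073451 + 0.052083 = 0.05943

Since W_A = 0.04673 < W_B = 0.05943, Option A (single fast server) has the shorter time in system.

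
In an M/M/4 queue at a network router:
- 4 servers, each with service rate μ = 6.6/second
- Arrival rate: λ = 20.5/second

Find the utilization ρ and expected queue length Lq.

Traffic intensity: ρ = λ/(cμ) = 20.5/(4×6.6) = 0.7765
Since ρ = 0.7765 < 1, system is stable.
Offered load a = λ/μ = cρ = 20.5/6.6 = 3.1061
P₀ = [ Σₙ₌₀^3 aⁿ/n! + a^4/(4!(1-ρ)) ]⁻¹
Σ = a^0/0! + a^1/1! + a^2/2! + a^3/3! = 1.0000 + 3.1061 + 4.8238 + 4.9943 = 13.9242
a^4/(4!(1-ρ)) = 93.0764/(24 × 0.223485) = 17.3532
P₀ = 1/(13.9242 + 17.3532) = 0.03197
Lq = P₀·a^4·ρ / (4!(1-ρ)²) = 0.031972 × 93.0764 × 0.77652 / (24 × 0.049945) = 1.9278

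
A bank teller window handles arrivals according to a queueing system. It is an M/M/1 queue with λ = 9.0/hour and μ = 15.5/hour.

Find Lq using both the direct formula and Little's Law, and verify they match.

Method 1 (direct): Lq = λ²/(μ(μ-λ)) = 81.00/(15.5 × 6.50) = 0.8040

Method 2 (Little's Law):
W = 1/(μ-λ) = 1/6.50 = 0.15385
Wq = W - 1/μ = 0.15385 - 0.064516 = 0.08933
Lq = λWq = 9.0 × 0.08933 = 0.8040 ✔ (matches Method 1)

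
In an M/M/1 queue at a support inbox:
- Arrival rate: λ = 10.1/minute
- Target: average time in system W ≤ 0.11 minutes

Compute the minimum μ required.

For M/M/1: W = 1/(μ-λ)
Need W ≤ 0.11, so 1/(μ-λ) ≤ 0.11
μ - λ ≥ 1/0.11 = 9.0909
μ ≥ 10.1 + 9.0909 = 19.1909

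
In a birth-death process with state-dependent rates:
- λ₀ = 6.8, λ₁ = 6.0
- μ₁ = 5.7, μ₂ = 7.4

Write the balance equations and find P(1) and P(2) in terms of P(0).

Balance equations:
State 0: λ₀P₀ = μ₁P₁ → P₁ = (λ₀/μ₁)P₀ = (6.8/5.7)P₀ = 1.1930P₀
State 1: P₂ = (λ₀λ₁)/(μ₁μ₂)P₀ = (6.8×6.0)/(5.7×7.4)P₀ = 0.9673P₀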